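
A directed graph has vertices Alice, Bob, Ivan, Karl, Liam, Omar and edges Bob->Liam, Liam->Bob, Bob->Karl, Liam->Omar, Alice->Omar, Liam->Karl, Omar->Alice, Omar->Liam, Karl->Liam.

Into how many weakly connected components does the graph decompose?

2

From Alice: component {Alice, Bob, Karl, Liam, Omar}.
From Ivan: component {Ivan}.
That's 2 components.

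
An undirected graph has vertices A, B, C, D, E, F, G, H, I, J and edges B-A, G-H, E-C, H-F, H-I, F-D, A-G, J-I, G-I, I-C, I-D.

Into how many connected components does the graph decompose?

From A: component {A, B, C, D, E, F, G, H, I, J}.
That's 1 component.

1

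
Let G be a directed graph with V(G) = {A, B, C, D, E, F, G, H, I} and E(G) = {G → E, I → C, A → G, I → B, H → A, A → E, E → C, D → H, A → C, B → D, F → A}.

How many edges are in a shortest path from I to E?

5

Distance 0: I.
Distance 1: B, C.
Distance 2: D.
Distance 3: H.
Distance 4: A.
Distance 5: E, G — contains E.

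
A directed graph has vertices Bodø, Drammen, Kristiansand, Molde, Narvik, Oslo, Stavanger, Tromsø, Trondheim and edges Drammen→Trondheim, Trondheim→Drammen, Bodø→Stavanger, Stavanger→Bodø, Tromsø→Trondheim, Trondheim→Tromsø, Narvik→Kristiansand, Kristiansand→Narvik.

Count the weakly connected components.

From Bodø: component {Bodø, Stavanger}.
From Drammen: component {Drammen, Tromsø, Trondheim}.
From Kristiansand: component {Kristiansand, Narvik}.
From Molde: component {Molde}.
From Oslo: component {Oslo}.
That's 5 components.

5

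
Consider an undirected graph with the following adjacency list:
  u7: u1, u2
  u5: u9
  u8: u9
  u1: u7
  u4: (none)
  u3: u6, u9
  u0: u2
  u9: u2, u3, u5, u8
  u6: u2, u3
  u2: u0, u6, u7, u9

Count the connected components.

2

From u0: component {u0, u1, u2, u3, u5, u6, u7, u8, u9}.
From u4: component {u4}.
That's 2 components.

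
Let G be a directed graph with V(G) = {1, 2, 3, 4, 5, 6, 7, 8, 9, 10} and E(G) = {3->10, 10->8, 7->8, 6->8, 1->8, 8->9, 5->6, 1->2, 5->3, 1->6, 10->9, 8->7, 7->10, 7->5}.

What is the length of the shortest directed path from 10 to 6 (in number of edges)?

Distance 0: 10.
Distance 1: 8, 9.
Distance 2: 7.
Distance 3: 5.
Distance 4: 3, 6 — contains 6.

4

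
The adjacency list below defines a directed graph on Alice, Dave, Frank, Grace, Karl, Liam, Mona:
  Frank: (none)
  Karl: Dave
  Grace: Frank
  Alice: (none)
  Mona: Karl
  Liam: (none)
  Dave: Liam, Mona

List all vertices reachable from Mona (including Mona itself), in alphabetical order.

Dave, Karl, Liam, Mona

Start at Mona.
Its neighbours: Karl.
Then their neighbours: Dave.
Then next layer: Liam.
Nothing further is reachable.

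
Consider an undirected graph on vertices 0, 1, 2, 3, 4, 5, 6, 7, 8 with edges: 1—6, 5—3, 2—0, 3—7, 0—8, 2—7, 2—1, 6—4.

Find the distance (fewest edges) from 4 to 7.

4

Distance 0: 4.
Distance 1: 6.
Distance 2: 1.
Distance 3: 2.
Distance 4: 0, 7 — contains 7.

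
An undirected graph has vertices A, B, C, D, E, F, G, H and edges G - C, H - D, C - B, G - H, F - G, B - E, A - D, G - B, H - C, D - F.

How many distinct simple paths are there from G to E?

4

G–B–E
G–C–B–E
G–F–D–H–C–B–E
G–H–C–B–E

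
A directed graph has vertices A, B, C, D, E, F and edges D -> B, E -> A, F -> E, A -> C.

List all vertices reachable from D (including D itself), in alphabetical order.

B, D

Start at D.
Its neighbours: B.
Nothing further is reachable.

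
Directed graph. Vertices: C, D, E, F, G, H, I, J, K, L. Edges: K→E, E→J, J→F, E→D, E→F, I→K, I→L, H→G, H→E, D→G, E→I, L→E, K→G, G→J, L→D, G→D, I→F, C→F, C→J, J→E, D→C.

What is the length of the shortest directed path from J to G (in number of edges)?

Distance 0: J.
Distance 1: E, F.
Distance 2: D, I.
Distance 3: C, G, K, L — contains G.

3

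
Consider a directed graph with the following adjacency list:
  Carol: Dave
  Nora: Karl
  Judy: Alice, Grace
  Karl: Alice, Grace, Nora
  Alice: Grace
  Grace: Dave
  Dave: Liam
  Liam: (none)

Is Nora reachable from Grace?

No

Explore from Grace.
Distance 1: reach Dave.
Distance 2: reach Liam.
The search from Grace is exhausted; no directed path reaches Nora.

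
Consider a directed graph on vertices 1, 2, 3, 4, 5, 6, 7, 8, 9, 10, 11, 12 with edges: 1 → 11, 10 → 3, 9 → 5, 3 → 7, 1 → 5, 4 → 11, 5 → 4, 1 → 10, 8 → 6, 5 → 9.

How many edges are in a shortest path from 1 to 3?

Distance 0: 1.
Distance 1: 5, 10, 11.
Distance 2: 3, 4, 9 — contains 3.

2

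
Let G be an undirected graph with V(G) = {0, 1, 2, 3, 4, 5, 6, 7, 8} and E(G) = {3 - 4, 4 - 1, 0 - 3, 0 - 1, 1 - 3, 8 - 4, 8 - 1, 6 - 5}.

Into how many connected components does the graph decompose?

4

From 0: component {0, 1, 3, 4, 8}.
From 2: component {2}.
From 5: component {5, 6}.
From 7: component {7}.
That's 4 components.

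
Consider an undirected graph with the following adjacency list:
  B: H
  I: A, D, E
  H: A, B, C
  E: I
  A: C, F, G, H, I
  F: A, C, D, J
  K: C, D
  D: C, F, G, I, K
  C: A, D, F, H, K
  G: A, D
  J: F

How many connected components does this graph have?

From A: component {A, B, C, D, E, F, G, H, I, J, K}.
That's 1 component.

1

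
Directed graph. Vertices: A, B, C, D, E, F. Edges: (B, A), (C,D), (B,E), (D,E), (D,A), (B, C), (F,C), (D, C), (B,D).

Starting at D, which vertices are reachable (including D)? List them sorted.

Start at D.
Its neighbours: A, C, E.
Nothing further is reachable.

A, C, D, E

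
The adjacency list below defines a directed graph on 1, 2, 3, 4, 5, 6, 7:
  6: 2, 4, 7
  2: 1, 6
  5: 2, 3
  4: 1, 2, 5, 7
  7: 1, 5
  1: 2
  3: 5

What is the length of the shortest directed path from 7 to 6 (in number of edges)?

Distance 0: 7.
Distance 1: 1, 5.
Distance 2: 2, 3.
Distance 3: 6 — contains 6.

3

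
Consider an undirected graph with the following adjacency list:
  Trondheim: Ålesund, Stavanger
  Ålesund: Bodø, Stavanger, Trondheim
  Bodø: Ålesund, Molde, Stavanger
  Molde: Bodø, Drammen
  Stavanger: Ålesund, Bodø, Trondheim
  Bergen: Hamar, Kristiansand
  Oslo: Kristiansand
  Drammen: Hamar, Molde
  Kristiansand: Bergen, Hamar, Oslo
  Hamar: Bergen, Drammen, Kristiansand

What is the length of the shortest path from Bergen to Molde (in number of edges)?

Distance 0: Bergen.
Distance 1: Hamar, Kristiansand.
Distance 2: Drammen, Oslo.
Distance 3: Molde — contains Molde.

3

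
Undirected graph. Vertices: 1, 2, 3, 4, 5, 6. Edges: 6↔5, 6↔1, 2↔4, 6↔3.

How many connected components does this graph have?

From 1: component {1, 3, 5, 6}.
From 2: component {2, 4}.
That's 2 components.

2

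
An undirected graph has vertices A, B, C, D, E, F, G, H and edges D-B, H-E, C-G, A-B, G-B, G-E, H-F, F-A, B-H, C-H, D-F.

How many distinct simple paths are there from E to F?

11

E–G–B–A–F
E–G–B–D–F
E–G–B–H–F
E–G–C–H–B–A–F
E–G–C–H–B–D–F
E–G–C–H–F
E–H–B–A–F
E–H–B–D–F
E–H–C–G–B–A–F
E–H–C–G–B–D–F
E–H–F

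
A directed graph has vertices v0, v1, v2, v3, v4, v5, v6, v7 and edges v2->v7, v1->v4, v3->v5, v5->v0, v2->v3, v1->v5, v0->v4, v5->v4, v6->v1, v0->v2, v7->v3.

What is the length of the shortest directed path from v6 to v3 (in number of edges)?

5

Distance 0: v6.
Distance 1: v1.
Distance 2: v4, v5.
Distance 3: v0.
Distance 4: v2.
Distance 5: v3, v7 — contains v3.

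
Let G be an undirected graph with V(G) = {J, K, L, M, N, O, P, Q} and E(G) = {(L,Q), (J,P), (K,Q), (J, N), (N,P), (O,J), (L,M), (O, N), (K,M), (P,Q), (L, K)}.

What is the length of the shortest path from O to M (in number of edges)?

5

Distance 0: O.
Distance 1: J, N.
Distance 2: P.
Distance 3: Q.
Distance 4: K, L.
Distance 5: M — contains M.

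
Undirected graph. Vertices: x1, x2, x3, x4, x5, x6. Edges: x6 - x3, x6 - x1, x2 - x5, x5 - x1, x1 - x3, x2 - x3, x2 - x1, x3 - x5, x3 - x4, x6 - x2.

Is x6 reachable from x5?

Explore from x5.
Distance 1: reach x1, x2, x3.
Distance 2: reach x4, x6.
Found x6.

Yes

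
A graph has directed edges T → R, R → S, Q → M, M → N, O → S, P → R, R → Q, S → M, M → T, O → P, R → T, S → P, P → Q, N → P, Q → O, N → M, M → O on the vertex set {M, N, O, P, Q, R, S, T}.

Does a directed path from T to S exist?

Yes

Explore from T.
Distance 1: reach R.
Distance 2: reach Q, S.
Found S.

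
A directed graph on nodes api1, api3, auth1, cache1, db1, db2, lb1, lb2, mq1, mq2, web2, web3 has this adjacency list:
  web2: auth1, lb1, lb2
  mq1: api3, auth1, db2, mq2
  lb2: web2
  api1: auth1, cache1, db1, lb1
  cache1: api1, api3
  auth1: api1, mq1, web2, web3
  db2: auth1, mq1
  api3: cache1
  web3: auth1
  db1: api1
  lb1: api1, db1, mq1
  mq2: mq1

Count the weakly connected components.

1

From api1: component {api1, api3, auth1, cache1, db1, db2, lb1, lb2, mq1, mq2, web2, web3}.
That's 1 component.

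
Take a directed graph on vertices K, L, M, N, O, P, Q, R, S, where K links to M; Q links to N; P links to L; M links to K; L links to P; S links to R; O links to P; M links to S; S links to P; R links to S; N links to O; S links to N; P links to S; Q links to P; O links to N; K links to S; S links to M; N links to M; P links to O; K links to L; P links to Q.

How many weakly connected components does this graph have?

1

From K: component {K, L, M, N, O, P, Q, R, S}.
That's 1 component.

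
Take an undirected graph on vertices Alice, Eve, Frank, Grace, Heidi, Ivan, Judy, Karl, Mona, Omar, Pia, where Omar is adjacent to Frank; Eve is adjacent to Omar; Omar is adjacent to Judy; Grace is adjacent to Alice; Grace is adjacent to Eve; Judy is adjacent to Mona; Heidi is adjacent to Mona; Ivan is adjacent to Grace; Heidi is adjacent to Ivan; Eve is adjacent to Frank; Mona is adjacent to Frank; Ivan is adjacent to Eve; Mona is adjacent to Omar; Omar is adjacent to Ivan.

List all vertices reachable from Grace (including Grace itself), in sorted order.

Alice, Eve, Frank, Grace, Heidi, Ivan, Judy, Mona, Omar

Start at Grace.
Its neighbours: Alice, Eve, Ivan.
Then their neighbours: Frank, Heidi, Omar.
Then next layer: Judy, Mona.
Nothing further is reachable.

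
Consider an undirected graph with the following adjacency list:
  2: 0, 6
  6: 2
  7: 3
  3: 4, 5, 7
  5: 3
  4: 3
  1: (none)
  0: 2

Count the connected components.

From 0: component {0, 2, 6}.
From 1: component {1}.
From 3: component {3, 4, 5, 7}.
That's 3 components.

3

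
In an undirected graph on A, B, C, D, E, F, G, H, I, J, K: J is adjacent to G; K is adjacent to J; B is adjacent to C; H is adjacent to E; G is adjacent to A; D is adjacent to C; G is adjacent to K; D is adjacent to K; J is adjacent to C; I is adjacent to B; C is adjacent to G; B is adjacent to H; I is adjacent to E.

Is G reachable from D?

Yes

Explore from D.
Distance 1: reach C, K.
Distance 2: reach B, G, J.
Found G.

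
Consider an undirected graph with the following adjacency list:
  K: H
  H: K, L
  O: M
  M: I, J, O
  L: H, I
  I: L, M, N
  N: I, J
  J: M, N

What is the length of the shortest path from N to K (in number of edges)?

Distance 0: N.
Distance 1: I, J.
Distance 2: L, M.
Distance 3: H, O.
Distance 4: K — contains K.

4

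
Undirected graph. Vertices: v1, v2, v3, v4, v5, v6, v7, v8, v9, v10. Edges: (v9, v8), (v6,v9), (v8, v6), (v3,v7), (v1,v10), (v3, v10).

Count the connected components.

From v1: component {v1, v3, v7, v10}.
From v2: component {v2}.
From v4: component {v4}.
From v5: component {v5}.
From v6: component {v6, v8, v9}.
That's 5 components.

5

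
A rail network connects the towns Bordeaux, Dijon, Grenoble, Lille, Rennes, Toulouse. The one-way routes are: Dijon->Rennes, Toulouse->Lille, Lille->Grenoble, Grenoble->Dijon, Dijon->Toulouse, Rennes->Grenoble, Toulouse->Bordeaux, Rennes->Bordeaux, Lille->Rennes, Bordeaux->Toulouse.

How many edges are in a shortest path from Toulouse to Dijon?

Distance 0: Toulouse.
Distance 1: Bordeaux, Lille.
Distance 2: Grenoble, Rennes.
Distance 3: Dijon — contains Dijon.

3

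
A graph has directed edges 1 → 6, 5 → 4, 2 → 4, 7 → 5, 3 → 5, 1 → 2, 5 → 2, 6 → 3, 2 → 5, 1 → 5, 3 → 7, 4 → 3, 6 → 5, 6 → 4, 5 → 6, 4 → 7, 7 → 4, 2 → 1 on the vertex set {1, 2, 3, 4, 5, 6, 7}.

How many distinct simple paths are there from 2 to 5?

11

2→1→5
2→1→6→3→5
2→1→6→3→7→5
2→1→6→4→3→5
2→1→6→4→3→7→5
2→1→6→4→7→5
2→1→6→5
2→4→3→5
2→4→3→7→5
2→4→7→5
2→5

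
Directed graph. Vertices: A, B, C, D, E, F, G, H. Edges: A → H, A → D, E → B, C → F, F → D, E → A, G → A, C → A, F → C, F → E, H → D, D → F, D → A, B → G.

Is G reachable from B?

Explore from B.
Distance 1: reach G.
Found G.

Yes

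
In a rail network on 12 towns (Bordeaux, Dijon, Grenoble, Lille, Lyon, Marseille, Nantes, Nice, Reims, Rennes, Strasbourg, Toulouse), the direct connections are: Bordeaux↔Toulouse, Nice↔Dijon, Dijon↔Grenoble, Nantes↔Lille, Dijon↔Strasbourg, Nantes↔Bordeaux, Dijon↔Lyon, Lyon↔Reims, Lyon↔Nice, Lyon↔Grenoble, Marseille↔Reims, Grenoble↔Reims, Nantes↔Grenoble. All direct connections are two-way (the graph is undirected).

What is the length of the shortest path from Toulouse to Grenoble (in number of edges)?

Distance 0: Toulouse.
Distance 1: Bordeaux.
Distance 2: Nantes.
Distance 3: Grenoble, Lille — contains Grenoble.

3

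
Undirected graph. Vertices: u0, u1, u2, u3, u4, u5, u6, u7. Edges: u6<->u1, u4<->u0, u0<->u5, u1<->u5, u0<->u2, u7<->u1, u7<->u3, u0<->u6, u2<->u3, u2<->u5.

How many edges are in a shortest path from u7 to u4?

4

Distance 0: u7.
Distance 1: u1, u3.
Distance 2: u2, u5, u6.
Distance 3: u0.
Distance 4: u4 — contains u4.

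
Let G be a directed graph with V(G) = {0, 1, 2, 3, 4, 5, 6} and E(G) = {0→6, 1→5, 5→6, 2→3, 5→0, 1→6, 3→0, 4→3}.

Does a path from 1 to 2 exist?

Explore from 1.
Distance 1: reach 5, 6.
Distance 2: reach 0.
The search from 1 is exhausted; no directed path reaches 2.

No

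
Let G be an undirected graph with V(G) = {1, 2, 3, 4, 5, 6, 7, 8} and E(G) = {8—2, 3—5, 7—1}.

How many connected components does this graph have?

5

From 1: component {1, 7}.
From 2: component {2, 8}.
From 3: component {3, 5}.
From 4: component {4}.
From 6: component {6}.
That's 5 components.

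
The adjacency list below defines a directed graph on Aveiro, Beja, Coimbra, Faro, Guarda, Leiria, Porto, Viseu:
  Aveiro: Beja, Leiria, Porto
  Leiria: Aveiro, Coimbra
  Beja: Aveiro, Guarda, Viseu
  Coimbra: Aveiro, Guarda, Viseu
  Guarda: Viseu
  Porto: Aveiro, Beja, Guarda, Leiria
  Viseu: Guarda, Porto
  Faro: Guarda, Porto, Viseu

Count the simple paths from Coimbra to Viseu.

Coimbra→Aveiro→Beja→Guarda→Viseu
Coimbra→Aveiro→Beja→Viseu
Coimbra→Aveiro→Porto→Beja→Guarda→Viseu
Coimbra→Aveiro→Porto→Beja→Viseu
Coimbra→Aveiro→Porto→Guarda→Viseu
Coimbra→Guarda→Viseu
Coimbra→Viseu

7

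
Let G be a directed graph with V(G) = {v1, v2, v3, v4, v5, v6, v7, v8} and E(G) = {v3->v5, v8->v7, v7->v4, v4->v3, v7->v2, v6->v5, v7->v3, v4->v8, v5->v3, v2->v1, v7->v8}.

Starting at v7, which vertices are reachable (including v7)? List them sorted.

Start at v7.
Its neighbours: v2, v3, v4, v8.
Then their neighbours: v1, v5.
Nothing further is reachable.

v1, v2, v3, v4, v5, v7, v8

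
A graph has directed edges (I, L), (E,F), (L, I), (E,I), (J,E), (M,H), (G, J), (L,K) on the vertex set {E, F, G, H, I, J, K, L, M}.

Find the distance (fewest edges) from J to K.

4

Distance 0: J.
Distance 1: E.
Distance 2: F, I.
Distance 3: L.
Distance 4: K — contains K.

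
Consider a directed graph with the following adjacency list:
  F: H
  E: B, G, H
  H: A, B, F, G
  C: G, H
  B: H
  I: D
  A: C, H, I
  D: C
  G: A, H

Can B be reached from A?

Yes

Explore from A.
Distance 1: reach C, H, I.
Distance 2: reach B, D, F, G.
Found B.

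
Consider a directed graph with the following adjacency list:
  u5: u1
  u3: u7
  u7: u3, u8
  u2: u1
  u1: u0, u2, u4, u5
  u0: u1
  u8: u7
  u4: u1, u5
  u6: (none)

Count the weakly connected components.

3

From u0: component {u0, u1, u2, u4, u5}.
From u3: component {u3, u7, u8}.
From u6: component {u6}.
That's 3 components.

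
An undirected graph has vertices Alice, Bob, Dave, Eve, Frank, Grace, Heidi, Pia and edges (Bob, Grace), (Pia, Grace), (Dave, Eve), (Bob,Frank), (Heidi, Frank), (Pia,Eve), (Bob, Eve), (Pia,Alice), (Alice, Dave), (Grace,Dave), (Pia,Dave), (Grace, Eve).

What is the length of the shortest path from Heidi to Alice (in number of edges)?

Distance 0: Heidi.
Distance 1: Frank.
Distance 2: Bob.
Distance 3: Eve, Grace.
Distance 4: Dave, Pia.
Distance 5: Alice — contains Alice.

5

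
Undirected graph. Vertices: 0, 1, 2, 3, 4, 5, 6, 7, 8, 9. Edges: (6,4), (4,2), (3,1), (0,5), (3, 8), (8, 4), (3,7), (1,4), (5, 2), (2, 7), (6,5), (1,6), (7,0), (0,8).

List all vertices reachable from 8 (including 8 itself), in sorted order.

Start at 8.
Its neighbours: 0, 3, 4.
Then their neighbours: 1, 2, 5, 6, 7.
Nothing further is reachable.

0, 1, 2, 3, 4, 5, 6, 7, 8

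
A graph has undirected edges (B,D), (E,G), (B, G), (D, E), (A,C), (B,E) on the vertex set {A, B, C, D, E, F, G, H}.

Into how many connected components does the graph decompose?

4

From A: component {A, C}.
From B: component {B, D, E, G}.
From F: component {F}.
From H: component {H}.
That's 4 components.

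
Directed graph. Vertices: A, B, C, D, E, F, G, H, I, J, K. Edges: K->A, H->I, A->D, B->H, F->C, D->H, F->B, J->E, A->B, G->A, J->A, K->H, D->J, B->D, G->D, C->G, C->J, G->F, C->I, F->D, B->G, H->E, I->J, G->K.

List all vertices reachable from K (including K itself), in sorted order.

A, B, C, D, E, F, G, H, I, J, K

Start at K.
Its neighbours: A, H.
Then their neighbours: B, D, E, I.
Then next layer: G, J.
Then next layer: F.
Then next layer: C.
Every vertex is now reached.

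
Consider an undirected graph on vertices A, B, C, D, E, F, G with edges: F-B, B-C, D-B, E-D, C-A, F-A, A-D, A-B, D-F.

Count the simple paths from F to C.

F–A–B–C
F–A–C
F–A–D–B–C
F–B–A–C
F–B–C
F–B–D–A–C
F–D–A–B–C
F–D–A–C
F–D–B–A–C
F–D–B–C

10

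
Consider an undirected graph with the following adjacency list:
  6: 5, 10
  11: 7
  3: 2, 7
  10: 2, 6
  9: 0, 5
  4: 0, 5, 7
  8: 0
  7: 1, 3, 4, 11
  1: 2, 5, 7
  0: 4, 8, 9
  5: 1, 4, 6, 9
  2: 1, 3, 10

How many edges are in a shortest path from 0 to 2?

4

Distance 0: 0.
Distance 1: 4, 8, 9.
Distance 2: 5, 7.
Distance 3: 1, 3, 6, 11.
Distance 4: 2, 10 — contains 2.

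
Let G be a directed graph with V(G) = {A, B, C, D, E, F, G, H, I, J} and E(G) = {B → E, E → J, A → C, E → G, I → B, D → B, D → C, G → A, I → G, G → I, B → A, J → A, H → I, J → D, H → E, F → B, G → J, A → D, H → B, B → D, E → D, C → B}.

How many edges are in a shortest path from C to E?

Distance 0: C.
Distance 1: B.
Distance 2: A, D, E — contains E.

2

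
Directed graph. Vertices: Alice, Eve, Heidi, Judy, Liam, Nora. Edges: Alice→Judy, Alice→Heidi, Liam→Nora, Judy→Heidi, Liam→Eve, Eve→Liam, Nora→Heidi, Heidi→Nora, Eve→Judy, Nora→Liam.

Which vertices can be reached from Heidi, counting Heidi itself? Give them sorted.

Start at Heidi.
Its neighbours: Nora.
Then their neighbours: Liam.
Then next layer: Eve.
Then next layer: Judy.
Nothing further is reachable.

Eve, Heidi, Judy, Liam, Nora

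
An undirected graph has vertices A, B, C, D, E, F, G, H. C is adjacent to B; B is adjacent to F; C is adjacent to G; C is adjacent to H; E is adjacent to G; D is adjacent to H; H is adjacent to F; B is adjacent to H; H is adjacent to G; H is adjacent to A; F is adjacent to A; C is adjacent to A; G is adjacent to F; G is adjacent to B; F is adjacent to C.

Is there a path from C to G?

Yes

Explore from C.
Distance 1: reach A, B, F, G, H.
Found G.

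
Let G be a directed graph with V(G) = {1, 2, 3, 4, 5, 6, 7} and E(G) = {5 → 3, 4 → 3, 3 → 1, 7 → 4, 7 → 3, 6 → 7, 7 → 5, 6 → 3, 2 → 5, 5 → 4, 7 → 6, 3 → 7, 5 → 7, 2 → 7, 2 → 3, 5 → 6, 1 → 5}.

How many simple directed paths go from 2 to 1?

2→3→1
2→5→3→1
2→5→4→3→1
2→5→6→3→1
2→5→6→7→3→1
2→5→6→7→4→3→1
2→5→7→3→1
2→5→7→4→3→1
2→5→7→6→3→1
2→7→3→1
2→7→4→3→1
2→7→5→3→1
2→7→5→4→3→1
2→7→5→6→3→1
2→7→6→3→1

15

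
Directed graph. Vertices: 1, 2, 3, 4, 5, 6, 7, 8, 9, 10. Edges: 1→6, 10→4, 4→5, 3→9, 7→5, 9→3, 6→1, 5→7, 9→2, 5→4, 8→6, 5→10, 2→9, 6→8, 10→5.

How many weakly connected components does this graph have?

3

From 1: component {1, 6, 8}.
From 2: component {2, 3, 9}.
From 4: component {4, 5, 7, 10}.
That's 3 components.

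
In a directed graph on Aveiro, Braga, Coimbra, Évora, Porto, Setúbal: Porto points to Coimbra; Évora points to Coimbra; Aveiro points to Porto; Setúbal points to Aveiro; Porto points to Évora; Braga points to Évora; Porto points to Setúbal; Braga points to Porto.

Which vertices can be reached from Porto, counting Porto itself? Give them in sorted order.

Aveiro, Coimbra, Évora, Porto, Setúbal

Start at Porto.
Its neighbours: Coimbra, Évora, Setúbal.
Then their neighbours: Aveiro.
Nothing further is reachable.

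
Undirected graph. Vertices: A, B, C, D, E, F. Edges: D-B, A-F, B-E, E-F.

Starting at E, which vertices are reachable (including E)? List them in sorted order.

Start at E.
Its neighbours: B, F.
Then their neighbours: A, D.
Nothing further is reachable.

A, B, D, E, F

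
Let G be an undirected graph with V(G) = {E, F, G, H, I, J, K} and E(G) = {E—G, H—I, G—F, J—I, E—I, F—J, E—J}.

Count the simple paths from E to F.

E–G–F
E–I–J–F
E–J–F

3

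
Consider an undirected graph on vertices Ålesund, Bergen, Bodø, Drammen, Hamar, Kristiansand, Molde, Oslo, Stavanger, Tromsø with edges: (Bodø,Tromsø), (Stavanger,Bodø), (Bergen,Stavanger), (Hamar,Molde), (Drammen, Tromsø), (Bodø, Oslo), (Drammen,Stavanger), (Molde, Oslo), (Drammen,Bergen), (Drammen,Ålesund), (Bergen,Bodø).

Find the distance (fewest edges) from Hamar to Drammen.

Distance 0: Hamar.
Distance 1: Molde.
Distance 2: Oslo.
Distance 3: Bodø.
Distance 4: Bergen, Stavanger, Tromsø.
Distance 5: Drammen — contains Drammen.

5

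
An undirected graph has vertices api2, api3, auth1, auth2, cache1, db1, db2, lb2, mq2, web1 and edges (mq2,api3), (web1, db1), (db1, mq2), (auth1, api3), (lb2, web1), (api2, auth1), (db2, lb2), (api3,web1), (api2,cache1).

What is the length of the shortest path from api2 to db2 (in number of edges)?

5

Distance 0: api2.
Distance 1: auth1, cache1.
Distance 2: api3.
Distance 3: mq2, web1.
Distance 4: db1, lb2.
Distance 5: db2 — contains db2.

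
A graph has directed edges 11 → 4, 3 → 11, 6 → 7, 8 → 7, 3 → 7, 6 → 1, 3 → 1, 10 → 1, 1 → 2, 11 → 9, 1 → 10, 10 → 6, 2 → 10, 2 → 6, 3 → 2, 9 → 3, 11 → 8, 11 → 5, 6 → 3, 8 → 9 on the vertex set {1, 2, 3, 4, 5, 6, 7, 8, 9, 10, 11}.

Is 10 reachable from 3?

Yes

Explore from 3.
Distance 1: reach 1, 2, 7, 11.
Distance 2: reach 4, 5, 6, 8, 9, 10.
Found 10.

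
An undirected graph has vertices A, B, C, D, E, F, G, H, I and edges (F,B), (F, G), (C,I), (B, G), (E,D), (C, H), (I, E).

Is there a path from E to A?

No

Explore from E.
Distance 1: reach D, I.
Distance 2: reach C.
Distance 3: reach H.
The search is exhausted without reaching A; it lies in a different component.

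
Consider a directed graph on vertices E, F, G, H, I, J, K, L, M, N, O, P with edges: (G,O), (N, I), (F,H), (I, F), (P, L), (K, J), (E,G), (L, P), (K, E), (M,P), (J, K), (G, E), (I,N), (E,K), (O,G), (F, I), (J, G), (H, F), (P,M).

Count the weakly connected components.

From E: component {E, G, J, K, O}.
From F: component {F, H, I, N}.
From L: component {L, M, P}.
That's 3 components.

3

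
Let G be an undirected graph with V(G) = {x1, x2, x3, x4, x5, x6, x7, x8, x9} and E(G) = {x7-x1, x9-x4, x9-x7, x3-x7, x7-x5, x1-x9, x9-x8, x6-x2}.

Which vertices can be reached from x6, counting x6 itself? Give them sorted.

Start at x6.
Its neighbours: x2.
Nothing further is reachable.

x2, x6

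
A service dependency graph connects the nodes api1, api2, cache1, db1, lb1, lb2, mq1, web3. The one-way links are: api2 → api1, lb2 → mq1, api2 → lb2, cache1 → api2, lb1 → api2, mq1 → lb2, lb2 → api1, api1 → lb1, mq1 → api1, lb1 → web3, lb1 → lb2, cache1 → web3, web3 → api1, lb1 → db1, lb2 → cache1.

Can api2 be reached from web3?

Yes

Explore from web3.
Distance 1: reach api1.
Distance 2: reach lb1.
Distance 3: reach api2, db1, lb2.
Found api2.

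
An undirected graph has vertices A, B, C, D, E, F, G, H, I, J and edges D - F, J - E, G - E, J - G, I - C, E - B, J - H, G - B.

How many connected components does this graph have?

From A: component {A}.
From B: component {B, E, G, H, J}.
From C: component {C, I}.
From D: component {D, F}.
That's 4 components.

4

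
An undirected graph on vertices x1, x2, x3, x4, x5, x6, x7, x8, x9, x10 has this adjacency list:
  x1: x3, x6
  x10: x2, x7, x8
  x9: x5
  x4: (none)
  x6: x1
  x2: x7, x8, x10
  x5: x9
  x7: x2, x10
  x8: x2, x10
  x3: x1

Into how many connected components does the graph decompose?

From x1: component {x1, x3, x6}.
From x2: component {x2, x7, x8, x10}.
From x4: component {x4}.
From x5: component {x5, x9}.
That's 4 components.

4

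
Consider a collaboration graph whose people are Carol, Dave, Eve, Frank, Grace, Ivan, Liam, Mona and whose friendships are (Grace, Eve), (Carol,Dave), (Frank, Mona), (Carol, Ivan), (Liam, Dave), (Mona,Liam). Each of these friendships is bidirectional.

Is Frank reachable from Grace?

No

Explore from Grace.
Distance 1: reach Eve.
The search is exhausted without reaching Frank; it lies in a different component.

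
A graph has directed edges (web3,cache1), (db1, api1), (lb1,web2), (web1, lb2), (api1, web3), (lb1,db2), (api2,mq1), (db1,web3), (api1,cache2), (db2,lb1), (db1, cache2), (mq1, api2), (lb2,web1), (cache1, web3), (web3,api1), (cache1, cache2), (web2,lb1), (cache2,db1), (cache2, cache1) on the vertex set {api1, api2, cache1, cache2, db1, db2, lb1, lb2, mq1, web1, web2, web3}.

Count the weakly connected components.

From api1: component {api1, cache1, cache2, db1, web3}.
From api2: component {api2, mq1}.
From db2: component {db2, lb1, web2}.
From lb2: component {lb2, web1}.
That's 4 components.

4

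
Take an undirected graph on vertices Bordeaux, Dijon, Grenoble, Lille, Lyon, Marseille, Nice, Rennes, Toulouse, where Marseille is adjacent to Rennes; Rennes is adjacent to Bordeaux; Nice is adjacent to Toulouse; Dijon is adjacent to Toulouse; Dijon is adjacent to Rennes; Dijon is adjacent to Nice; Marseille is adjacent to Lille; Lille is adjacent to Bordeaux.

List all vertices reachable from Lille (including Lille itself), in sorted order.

Bordeaux, Dijon, Lille, Marseille, Nice, Rennes, Toulouse

Start at Lille.
Its neighbours: Bordeaux, Marseille.
Then their neighbours: Rennes.
Then next layer: Dijon.
Then next layer: Nice, Toulouse.
Nothing further is reachable.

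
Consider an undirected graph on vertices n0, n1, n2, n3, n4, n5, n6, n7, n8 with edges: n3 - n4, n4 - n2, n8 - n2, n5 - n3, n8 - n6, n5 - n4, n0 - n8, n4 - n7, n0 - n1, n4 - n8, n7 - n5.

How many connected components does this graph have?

1

From n0: component {n0, n1, n2, n3, n4, n5, n6, n7, n8}.
That's 1 component.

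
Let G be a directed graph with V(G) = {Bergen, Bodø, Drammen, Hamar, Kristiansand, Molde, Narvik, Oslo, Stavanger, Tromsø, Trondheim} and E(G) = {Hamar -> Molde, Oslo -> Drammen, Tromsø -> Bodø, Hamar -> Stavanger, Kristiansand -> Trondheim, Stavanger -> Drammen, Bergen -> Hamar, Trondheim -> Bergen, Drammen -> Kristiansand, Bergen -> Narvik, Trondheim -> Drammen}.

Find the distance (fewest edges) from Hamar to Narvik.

6

Distance 0: Hamar.
Distance 1: Molde, Stavanger.
Distance 2: Drammen.
Distance 3: Kristiansand.
Distance 4: Trondheim.
Distance 5: Bergen.
Distance 6: Narvik — contains Narvik.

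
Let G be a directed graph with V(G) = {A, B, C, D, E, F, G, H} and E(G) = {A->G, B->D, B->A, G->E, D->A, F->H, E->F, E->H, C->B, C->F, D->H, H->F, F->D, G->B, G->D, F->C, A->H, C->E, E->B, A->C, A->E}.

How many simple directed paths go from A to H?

A→C→B→D→H
A→C→E→B→D→H
A→C→E→F→D→H
A→C→E→F→H
A→C→E→H
A→C→F→D→H
A→C→F→H
A→E→B→D→H
... and 12 more.

20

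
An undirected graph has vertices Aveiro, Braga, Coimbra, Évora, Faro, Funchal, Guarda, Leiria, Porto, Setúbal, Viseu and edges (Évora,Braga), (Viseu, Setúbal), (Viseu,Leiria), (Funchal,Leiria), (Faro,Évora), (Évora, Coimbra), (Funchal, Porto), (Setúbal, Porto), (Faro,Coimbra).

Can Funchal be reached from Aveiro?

No

Aveiro has no edges, so nothing is reachable from it.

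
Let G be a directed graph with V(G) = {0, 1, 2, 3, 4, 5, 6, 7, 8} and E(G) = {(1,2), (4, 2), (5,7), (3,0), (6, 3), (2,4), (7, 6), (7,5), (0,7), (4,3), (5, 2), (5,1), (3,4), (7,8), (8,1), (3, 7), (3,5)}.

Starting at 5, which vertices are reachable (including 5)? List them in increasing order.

Start at 5.
Its neighbours: 1, 2, 7.
Then their neighbours: 4, 6, 8.
Then next layer: 3.
Then next layer: 0.
Every vertex is now reached.

0, 1, 2, 3, 4, 5, 6, 7, 8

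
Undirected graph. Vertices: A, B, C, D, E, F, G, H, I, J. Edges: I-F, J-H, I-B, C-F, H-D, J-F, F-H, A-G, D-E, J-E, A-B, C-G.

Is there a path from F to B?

Yes

Explore from F.
Distance 1: reach C, H, I, J.
Distance 2: reach B, D, E, G.
Found B.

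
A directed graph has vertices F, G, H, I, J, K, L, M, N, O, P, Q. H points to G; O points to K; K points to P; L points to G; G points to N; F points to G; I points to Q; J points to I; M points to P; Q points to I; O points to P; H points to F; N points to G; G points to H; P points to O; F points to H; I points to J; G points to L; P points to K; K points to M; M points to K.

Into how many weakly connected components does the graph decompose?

From F: component {F, G, H, L, N}.
From I: component {I, J, Q}.
From K: component {K, M, O, P}.
That's 3 components.

3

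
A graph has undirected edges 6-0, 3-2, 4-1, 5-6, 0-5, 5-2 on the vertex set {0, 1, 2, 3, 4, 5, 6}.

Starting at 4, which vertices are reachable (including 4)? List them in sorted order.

1, 4

Start at 4.
Its neighbours: 1.
Nothing further is reachable.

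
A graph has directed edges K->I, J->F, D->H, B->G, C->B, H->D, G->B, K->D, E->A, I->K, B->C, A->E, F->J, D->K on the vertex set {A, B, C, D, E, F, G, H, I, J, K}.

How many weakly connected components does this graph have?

4

From A: component {A, E}.
From B: component {B, C, G}.
From D: component {D, H, I, K}.
From F: component {F, J}.
That's 4 components.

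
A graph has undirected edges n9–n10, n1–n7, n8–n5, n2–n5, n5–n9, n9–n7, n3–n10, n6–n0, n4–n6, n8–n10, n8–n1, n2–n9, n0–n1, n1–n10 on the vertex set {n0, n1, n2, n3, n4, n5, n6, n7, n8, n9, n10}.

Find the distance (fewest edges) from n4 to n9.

5

Distance 0: n4.
Distance 1: n6.
Distance 2: n0.
Distance 3: n1.
Distance 4: n7, n8, n10.
Distance 5: n3, n5, n9 — contains n9.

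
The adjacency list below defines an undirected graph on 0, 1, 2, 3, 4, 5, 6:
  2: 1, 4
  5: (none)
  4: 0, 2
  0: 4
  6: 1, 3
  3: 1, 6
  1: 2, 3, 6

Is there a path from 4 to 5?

No

Explore from 4.
Distance 1: reach 0, 2.
Distance 2: reach 1.
Distance 3: reach 3, 6.
The search is exhausted without reaching 5; it lies in a different component.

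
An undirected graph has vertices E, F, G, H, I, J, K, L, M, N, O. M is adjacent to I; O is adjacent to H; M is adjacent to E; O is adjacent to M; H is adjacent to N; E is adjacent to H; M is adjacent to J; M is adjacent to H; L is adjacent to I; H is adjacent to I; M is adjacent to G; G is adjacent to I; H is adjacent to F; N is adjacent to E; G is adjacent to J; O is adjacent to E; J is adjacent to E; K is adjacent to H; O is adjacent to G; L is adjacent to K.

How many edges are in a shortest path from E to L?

3

Distance 0: E.
Distance 1: H, J, M, N, O.
Distance 2: F, G, I, K.
Distance 3: L — contains L.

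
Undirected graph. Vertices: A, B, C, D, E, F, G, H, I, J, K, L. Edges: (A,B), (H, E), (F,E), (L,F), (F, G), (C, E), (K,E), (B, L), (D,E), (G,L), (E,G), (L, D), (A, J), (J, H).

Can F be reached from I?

No

I has no edges, so nothing is reachable from it.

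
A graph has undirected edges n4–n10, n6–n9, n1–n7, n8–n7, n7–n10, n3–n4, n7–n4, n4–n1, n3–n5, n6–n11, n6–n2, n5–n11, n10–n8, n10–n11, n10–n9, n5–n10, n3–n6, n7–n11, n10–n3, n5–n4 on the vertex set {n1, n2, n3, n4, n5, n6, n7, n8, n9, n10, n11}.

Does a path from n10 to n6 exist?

Yes

Explore from n10.
Distance 1: reach n3, n4, n5, n7, n8, n9, n11.
Distance 2: reach n1, n6.
Found n6.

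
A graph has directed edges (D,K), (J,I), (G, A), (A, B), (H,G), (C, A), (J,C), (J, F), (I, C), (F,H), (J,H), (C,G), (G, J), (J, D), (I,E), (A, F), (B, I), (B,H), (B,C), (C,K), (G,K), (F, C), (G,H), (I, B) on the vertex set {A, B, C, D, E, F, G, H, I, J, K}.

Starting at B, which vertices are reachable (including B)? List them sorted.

Start at B.
Its neighbours: C, H, I.
Then their neighbours: A, E, G, K.
Then next layer: F, J.
Then next layer: D.
Every vertex is now reached.

A, B, C, D, E, F, G, H, I, J, K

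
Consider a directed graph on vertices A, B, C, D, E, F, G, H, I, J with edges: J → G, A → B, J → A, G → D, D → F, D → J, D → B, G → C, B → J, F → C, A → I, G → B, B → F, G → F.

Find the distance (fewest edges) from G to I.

Distance 0: G.
Distance 1: B, C, D, F.
Distance 2: J.
Distance 3: A.
Distance 4: I — contains I.

4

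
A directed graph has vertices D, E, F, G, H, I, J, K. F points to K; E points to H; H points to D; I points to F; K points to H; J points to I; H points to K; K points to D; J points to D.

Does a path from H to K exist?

Yes

Explore from H.
Distance 1: reach D, K.
Found K.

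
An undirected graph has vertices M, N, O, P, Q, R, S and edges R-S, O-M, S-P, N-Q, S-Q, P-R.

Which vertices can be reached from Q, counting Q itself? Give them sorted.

Start at Q.
Its neighbours: N, S.
Then their neighbours: P, R.
Nothing further is reachable.

N, P, Q, R, S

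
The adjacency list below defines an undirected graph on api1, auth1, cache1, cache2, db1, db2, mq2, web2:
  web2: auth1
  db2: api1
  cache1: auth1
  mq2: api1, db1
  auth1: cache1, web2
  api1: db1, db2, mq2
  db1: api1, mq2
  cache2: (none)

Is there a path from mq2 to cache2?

Explore from mq2.
Distance 1: reach api1, db1.
Distance 2: reach db2.
The search is exhausted without reaching cache2; it lies in a different component.

No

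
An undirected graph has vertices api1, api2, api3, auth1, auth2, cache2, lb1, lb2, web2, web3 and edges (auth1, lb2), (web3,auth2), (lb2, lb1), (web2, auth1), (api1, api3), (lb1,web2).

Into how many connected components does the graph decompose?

From api1: component {api1, api3}.
From api2: component {api2}.
From auth1: component {auth1, lb1, lb2, web2}.
From auth2: component {auth2, web3}.
From cache2: component {cache2}.
That's 5 components.

5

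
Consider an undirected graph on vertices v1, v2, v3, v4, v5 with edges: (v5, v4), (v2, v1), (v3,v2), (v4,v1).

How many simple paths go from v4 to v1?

v4–v1

1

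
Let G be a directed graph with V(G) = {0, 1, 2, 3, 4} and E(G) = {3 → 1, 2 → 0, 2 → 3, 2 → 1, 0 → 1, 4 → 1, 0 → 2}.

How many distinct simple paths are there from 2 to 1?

3

2→0→1
2→1
2→3→1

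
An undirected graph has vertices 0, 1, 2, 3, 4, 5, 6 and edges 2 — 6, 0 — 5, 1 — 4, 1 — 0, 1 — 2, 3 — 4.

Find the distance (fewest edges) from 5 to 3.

4

Distance 0: 5.
Distance 1: 0.
Distance 2: 1.
Distance 3: 2, 4.
Distance 4: 3, 6 — contains 3.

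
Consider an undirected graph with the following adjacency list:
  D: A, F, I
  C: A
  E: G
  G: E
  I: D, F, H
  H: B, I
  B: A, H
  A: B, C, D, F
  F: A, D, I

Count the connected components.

2

From A: component {A, B, C, D, F, H, I}.
From E: component {E, G}.
That's 2 components.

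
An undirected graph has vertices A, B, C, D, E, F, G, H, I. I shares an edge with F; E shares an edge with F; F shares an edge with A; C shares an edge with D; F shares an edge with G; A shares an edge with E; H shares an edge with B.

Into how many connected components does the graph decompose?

3

From A: component {A, E, F, G, I}.
From B: component {B, H}.
From C: component {C, D}.
That's 3 components.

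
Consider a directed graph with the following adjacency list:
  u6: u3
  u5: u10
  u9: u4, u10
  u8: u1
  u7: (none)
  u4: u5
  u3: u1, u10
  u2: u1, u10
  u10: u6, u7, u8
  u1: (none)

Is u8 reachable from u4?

Yes

Explore from u4.
Distance 1: reach u5.
Distance 2: reach u10.
Distance 3: reach u6, u7, u8.
Found u8.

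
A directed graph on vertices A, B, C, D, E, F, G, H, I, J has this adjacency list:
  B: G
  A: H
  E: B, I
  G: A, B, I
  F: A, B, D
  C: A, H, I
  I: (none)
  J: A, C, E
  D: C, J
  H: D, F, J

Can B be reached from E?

Explore from E.
Distance 1: reach B, I.
Found B.

Yes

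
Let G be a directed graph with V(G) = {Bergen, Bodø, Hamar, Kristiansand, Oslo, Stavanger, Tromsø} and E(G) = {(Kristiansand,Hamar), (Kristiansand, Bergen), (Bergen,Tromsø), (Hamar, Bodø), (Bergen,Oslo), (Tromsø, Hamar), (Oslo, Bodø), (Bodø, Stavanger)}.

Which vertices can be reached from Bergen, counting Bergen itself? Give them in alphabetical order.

Start at Bergen.
Its neighbours: Oslo, Tromsø.
Then their neighbours: Bodø, Hamar.
Then next layer: Stavanger.
Nothing further is reachable.

Bergen, Bodø, Hamar, Oslo, Stavanger, Tromsø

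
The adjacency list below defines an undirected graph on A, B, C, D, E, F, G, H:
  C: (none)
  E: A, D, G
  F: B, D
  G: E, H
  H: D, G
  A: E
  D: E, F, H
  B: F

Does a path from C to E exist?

No

C has no edges, so nothing is reachable from it.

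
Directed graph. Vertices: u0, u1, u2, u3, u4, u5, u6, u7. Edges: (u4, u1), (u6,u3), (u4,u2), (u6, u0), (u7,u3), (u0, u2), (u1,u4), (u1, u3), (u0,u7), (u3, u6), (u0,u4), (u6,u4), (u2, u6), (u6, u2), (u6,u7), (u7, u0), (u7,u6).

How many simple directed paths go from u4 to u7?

u4→u1→u3→u6→u0→u7
u4→u1→u3→u6→u7
u4→u2→u6→u0→u7
u4→u2→u6→u7

4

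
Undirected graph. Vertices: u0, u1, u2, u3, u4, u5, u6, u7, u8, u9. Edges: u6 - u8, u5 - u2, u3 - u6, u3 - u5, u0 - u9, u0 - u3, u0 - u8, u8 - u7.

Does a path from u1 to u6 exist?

No

u1 has no edges, so nothing is reachable from it.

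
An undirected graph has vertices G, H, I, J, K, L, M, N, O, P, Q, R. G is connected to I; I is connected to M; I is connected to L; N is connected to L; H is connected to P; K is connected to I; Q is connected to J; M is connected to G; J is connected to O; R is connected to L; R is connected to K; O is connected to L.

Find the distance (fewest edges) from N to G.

3

Distance 0: N.
Distance 1: L.
Distance 2: I, O, R.
Distance 3: G, J, K, M — contains G.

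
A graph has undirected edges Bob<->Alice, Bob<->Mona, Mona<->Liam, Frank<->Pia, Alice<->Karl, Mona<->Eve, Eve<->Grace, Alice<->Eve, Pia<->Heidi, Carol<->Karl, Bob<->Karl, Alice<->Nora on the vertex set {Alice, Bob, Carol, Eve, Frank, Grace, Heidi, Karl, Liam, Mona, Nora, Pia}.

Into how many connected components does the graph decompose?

2

From Alice: component {Alice, Bob, Carol, Eve, Grace, Karl, Liam, Mona, Nora}.
From Frank: component {Frank, Heidi, Pia}.
That's 2 components.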